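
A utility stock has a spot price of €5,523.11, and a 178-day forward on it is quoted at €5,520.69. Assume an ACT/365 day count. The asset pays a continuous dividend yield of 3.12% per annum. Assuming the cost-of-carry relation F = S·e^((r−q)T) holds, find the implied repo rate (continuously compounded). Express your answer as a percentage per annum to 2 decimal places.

From F = S·e^((r−q)T): (r − q) = ln(F/S)/T
ln(5520.69/5523.11) = ln(0.999562) = -0.000438
(r − q) = -0.000438 / (178/365) = -0.000898
r = ln(F/S)/T + q = -0.000898 + 0.0312 = 0.030302
r = 3.03%

3.03%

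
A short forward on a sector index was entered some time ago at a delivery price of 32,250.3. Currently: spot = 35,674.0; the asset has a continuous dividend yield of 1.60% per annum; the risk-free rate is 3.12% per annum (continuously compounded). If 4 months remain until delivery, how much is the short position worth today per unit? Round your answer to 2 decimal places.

-3567.61

Current fair forward for the remaining 4 months: F = S·e^((r − q)·T), (r − q) = 0.0312 − 0.0160 = 0.0152
F = 35674.0 · e^(0.0152 × 4/12) = 35674.0 × 1.00507952 = 35855.2068
Value of long forward = (F − K)·e^(−rT) = (35855.2068 − 32250.3) · e^(−0.0312·4/12)
= 3604.9068 × 0.98965389 = 3567.61
Short position value = −(long value) = -3567.61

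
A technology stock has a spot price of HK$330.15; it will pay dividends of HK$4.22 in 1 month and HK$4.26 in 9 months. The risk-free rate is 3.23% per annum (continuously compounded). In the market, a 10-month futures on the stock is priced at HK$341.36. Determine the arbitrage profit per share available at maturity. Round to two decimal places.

HK$10.80 per share

PV(dividends) I = 4.22·e^(−0.0323·1/12) + 4.26·e^(−0.0323·9/12) = 8.3667
Fair futures F* = (S − I)·e^(rT) = (330.15 − 8.3667)·e^0.026917 = 321.7833 × 1.027283 = 330.5625
Market HK$341.36 > fair 330.5625: forward overpriced → cash-and-carry (borrow at r, buy the stock and collect the dividends, short the forward).
Profit at T = |F_mkt − F*| = |341.36 − 330.5625| = HK$10.80 per share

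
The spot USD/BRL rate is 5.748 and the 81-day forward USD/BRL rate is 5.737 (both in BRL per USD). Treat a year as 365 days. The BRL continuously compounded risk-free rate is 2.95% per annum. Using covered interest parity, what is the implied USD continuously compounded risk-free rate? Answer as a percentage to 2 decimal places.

3.81%

F = S·e^((r_BRL − r_USD)T) ⇒ r_USD = r_BRL − ln(F/S)/T
ln(5.737/5.748) = -0.001916; /(81/365) = -0.008634
r_USD = 0.0295 + 0.008634 = 0.038134
r_USD = 3.81%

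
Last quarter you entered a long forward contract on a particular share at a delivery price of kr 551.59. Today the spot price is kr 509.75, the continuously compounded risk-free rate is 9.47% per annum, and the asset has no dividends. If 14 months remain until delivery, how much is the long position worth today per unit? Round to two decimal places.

Current fair forward for the remaining 14 months: F = S·e^(r·T), r = 0.0947
F = 509.75 · e^(0.0947 × 14/12) = 509.75 × 1.116818 = 569.2980
Value of long forward = (F − K)·e^(−rT) = (569.2980 − 551.59) · e^(−0.0947·14/12)
= 17.7080 × 0.895401 = 15.86

kr 15.86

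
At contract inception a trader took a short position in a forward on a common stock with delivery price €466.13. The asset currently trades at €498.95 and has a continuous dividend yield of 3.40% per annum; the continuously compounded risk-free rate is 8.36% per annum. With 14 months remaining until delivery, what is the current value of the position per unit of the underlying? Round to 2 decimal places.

Current fair forward for the remaining 14 months: F = S·e^((r − q)·T), (r − q) = 0.0836 − 0.0340 = 0.0496
F = 498.95 · e^(0.0496 × 14/12) = 498.95 × 1.059574 = 528.6744
Value of long forward = (F − K)·e^(−rT) = (528.6744 − 466.13) · e^(−0.0836·14/12)
= 62.5444 × 0.907072 = 56.73
Short position value = −(long value) = -€56.73

-€56.73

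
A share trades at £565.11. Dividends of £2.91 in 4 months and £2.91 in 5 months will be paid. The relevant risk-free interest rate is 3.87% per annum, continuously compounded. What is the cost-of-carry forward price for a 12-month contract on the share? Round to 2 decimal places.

£581.45

PV(dividends) I = 2.91·e^(−0.0387·4/12) + 2.91·e^(−0.0387·5/12)
I = 2.8727 + 2.8635 = 5.7362
F = (S − I)·e^(rT) = (565.11 − 5.7362) · e^(0.0387·12/12)
= 559.3738 · e^0.038700 = 559.3738 × 1.039459 = £581.45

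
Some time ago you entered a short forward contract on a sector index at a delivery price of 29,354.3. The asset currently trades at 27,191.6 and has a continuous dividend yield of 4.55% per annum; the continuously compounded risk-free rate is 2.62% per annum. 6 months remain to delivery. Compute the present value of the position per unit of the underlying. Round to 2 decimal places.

Current fair forward for the remaining 6 months: F = S·e^((r − q)·T), (r − q) = 0.0262 − 0.0455 = -0.0193
F = 27191.6 · e^(-0.0193 × 6/12) = 27191.6 × 0.99039641 = 26930.4630
Value of long forward = (F − K)·e^(−rT) = (26930.4630 − 29354.3) · e^(−0.0262·6/12)
= -2423.8370 × 0.98698543 = -2392.29
Short position value = −(long value) = 2392.29

2392.29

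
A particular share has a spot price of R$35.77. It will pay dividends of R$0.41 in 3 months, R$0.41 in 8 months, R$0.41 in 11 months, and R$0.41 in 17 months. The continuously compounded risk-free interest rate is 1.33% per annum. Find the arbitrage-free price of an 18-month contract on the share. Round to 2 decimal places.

R$34.84

PV(dividends) I = 0.41·e^(−0.0133·3/12) + 0.41·e^(−0.0133·8/12) + 0.41·e^(−0.0133·11/12) + 0.41·e^(−0.0133·17/12)
I = 0.4086 + 0.4064 + 0.4050 + 0.4023 = 1.6223
F = (S − I)·e^(rT) = (35.77 − 1.6223) · e^(0.0133·18/12)
= 34.1477 · e^0.019950 = 34.1477 × 1.020150 = R$34.84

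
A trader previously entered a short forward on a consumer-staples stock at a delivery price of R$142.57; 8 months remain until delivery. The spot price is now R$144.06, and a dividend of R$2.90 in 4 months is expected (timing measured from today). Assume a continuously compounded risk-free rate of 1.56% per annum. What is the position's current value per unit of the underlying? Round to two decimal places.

-R$0.08

PV(remaining dividends) I = 2.90·e^(−0.0156·4/12) = 2.8850
Current forward F = (S − I)·e^(rT) = (144.06 − 2.8850)·e^(0.0156·8/12) = 141.1750 × 1.010454 = 142.6508
Value (long) = (F − K)·e^(−rT) = (142.6508 − 142.57) × 0.989654 = 0.0800
Short position value = −(long value) = -R$0.08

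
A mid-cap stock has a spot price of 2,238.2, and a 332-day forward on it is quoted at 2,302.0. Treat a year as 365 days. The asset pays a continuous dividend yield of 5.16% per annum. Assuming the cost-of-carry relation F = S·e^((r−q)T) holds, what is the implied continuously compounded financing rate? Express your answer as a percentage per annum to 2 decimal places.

From F = S·e^((r−q)T): (r − q) = ln(F/S)/T
ln(2302.0/2238.2) = ln(1.028505) = 0.028106
(r − q) = 0.028106 / (332/365) = 0.030900
r = ln(F/S)/T + q = 0.030900 + 0.0516 = 0.082500
r = 8.25%

8.25%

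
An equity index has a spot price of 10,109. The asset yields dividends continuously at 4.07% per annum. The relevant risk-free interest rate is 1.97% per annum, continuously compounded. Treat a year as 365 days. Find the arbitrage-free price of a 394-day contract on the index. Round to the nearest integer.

F = S·e^((r − q)T) = 10109 · e^((0.0197 − 0.0407) × 394/365)
= 10109 · e^-0.022668 = 10109 × 0.977587
F = 9,882

9,882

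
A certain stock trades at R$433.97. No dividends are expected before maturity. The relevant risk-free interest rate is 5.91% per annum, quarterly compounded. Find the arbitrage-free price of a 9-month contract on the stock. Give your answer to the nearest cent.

F = S · (1+r/4)^(4T)
= 433.97 × 1.044983
F = R$453.49

R$453.49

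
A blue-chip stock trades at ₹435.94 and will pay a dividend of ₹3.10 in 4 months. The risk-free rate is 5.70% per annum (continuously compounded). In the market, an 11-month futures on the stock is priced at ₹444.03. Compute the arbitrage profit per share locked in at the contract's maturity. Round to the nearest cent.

PV(dividends) I = 3.10·e^(−0.0570·4/12) = 3.0417
Fair futures F* = (S − I)·e^(rT) = (435.94 − 3.0417)·e^0.052250 = 432.8983 × 1.053639 = 456.1185
Market ₹444.03 < fair 456.1185: forward underpriced → reverse cash-and-carry (short the stock, invest proceeds at r, pay the dividends, go long the forward).
Profit at T = |F_mkt − F*| = |444.03 − 456.1185| = ₹12.09 per share

₹12.09 per share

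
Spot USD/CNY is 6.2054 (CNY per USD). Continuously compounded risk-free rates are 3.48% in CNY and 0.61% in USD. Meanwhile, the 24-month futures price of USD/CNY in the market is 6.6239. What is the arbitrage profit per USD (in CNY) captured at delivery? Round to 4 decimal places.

Fair futures: F* = S·e^(carry·T), with carry = (r_CNY − r_USD) = 0.0348 − 0.0061 = 0.0287
F* = 6.2054 · e^(0.0287 × 24/12) = 6.2054 · e^0.057400 = 6.2054 × 1.059079 = 6.5720
Market 6.6239 > fair 6.5720: forward overpriced → cash-and-carry (buy spot, short the forward).
At maturity, profit = |F_mkt − F*| = |6.6239 − 6.5720| = 0.0519 per USD (in CNY)

0.0519 per USD (in CNY)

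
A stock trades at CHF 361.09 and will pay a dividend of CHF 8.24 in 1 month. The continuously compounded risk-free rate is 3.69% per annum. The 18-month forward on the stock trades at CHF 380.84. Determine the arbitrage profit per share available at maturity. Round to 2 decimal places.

PV(dividends) I = 8.24·e^(−0.0369·1/12) = 8.2147
Fair forward F* = (S − I)·e^(rT) = (361.09 − 8.2147)·e^0.055350 = 352.8753 × 1.056910 = 372.9574
Market CHF 380.84 > fair 372.9574: forward overpriced → cash-and-carry (borrow at r, buy the stock and collect the dividends, short the forward).
Profit at T = |F_mkt − F*| = |380.84 − 372.9574| = CHF 7.88 per share

CHF 7.88 per share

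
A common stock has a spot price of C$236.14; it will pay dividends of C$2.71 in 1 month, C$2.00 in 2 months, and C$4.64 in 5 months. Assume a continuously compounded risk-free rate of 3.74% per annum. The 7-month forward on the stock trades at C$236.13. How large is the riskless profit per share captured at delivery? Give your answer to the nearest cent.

PV(dividends) I = 2.71·e^(−0.0374·1/12) + 2.00·e^(−0.0374·2/12) + 4.64·e^(−0.0374·5/12) = 9.2574
Fair forward F* = (S − I)·e^(rT) = (236.14 − 9.2574)·e^0.021817 = 226.8826 × 1.022057 = 231.8869
Market C$236.13 > fair 231.8869: forward overpriced → cash-and-carry (borrow at r, buy the stock and collect the dividends, short the forward).
Profit at T = |F_mkt − F*| = |236.13 − 231.8869| = C$4.24 per share

C$4.24 per share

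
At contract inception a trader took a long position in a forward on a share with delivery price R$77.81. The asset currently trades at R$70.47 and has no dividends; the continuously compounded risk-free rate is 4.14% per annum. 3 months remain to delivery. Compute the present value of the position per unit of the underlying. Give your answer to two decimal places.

-R$6.54

Current fair forward for the remaining 3 months: F = S·e^(r·T), r = 0.0414
F = 70.47 · e^(0.0414 × 3/12) = 70.47 × 1.010404 = 71.2032
Value of long forward = (F − K)·e^(−rT) = (71.2032 − 77.81) · e^(−0.0414·3/12)
= -6.6068 × 0.989703 = -6.54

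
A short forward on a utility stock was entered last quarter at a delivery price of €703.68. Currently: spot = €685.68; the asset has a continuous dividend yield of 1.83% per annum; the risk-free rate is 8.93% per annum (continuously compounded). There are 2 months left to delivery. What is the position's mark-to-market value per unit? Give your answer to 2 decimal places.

Current fair forward for the remaining 2 months: F = S·e^((r − q)·T), (r − q) = 0.0893 − 0.0183 = 0.0710
F = 685.68 · e^(0.0710 × 2/12) = 685.68 × 1.011904 = 693.8423
Value of long forward = (F − K)·e^(−rT) = (693.8423 − 703.68) · e^(−0.0893·2/12)
= -9.8377 × 0.985227 = -9.69
Short position value = −(long value) = €9.69

€9.69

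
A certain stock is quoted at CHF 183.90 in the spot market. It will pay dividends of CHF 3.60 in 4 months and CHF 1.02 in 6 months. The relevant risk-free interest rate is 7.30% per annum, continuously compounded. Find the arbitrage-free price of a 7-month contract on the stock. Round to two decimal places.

CHF 187.21

PV(dividends) I = 3.60·e^(−0.0730·4/12) + 1.02·e^(−0.0730·6/12)
I = 3.5135 + 0.9834 = 4.4969
F = (S − I)·e^(rT) = (183.90 − 4.4969) · e^(0.0730·7/12)
= 179.4031 · e^0.042583 = 179.4031 × 1.043503 = CHF 187.21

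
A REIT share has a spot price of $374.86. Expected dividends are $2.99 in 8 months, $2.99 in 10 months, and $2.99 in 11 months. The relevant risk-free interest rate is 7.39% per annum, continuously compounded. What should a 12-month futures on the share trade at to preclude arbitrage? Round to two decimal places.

$394.51

PV(dividends) I = 2.99·e^(−0.0739·8/12) + 2.99·e^(−0.0739·10/12) + 2.99·e^(−0.0739·11/12)
I = 2.8463 + 2.8114 + 2.7942 = 8.4519
F = (S − I)·e^(rT) = (374.86 − 8.4519) · e^(0.0739·12/12)
= 366.4081 · e^0.073900 = 366.4081 × 1.076699 = $394.51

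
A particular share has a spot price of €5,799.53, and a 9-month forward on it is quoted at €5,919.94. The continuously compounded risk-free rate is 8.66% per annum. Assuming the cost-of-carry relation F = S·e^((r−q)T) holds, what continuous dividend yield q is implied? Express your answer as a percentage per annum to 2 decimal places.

5.92%

From F = S·e^((r−q)T): (r − q) = ln(F/S)/T
ln(5919.94/5799.53) = ln(1.020762) = 0.020549
(r − q) = 0.020549 / (9/12) = 0.027399
q = r − ln(F/S)/T = 0.0866 − 0.027399 = 0.059201
q = 5.92%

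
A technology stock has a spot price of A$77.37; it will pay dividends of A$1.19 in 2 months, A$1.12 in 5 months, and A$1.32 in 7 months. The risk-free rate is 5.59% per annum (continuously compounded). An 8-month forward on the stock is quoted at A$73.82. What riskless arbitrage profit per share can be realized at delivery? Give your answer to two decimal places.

A$2.80 per share

PV(dividends) I = 1.19·e^(−0.0559·2/12) + 1.12·e^(−0.0559·5/12) + 1.32·e^(−0.0559·7/12) = 3.5508
Fair forward F* = (S − I)·e^(rT) = (77.37 − 3.5508)·e^0.037267 = 73.8192 × 1.037970 = 76.6221
Market A$73.82 < fair 76.6221: forward underpriced → reverse cash-and-carry (short the stock, invest proceeds at r, pay the dividends, go long the forward).
Profit at T = |F_mkt − F*| = |73.82 − 76.6221| = A$2.80 per share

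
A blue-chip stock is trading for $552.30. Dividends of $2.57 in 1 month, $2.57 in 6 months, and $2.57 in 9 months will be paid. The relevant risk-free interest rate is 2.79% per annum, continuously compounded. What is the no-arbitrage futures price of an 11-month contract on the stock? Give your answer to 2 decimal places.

PV(dividends) I = 2.57·e^(−0.0279·1/12) + 2.57·e^(−0.0279·6/12) + 2.57·e^(−0.0279·9/12)
I = 2.5640 + 2.5344 + 2.5168 = 7.6152
F = (S − I)·e^(rT) = (552.30 − 7.6152) · e^(0.0279·11/12)
= 544.6848 · e^0.025575 = 544.6848 × 1.025905 = $558.79

$558.79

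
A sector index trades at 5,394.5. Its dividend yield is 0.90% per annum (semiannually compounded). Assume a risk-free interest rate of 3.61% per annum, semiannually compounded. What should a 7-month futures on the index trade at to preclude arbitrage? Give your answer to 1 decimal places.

F = S · (1+r/2)^(2T) / (1+q/2)^(2T)
= 5394.5 × 1.021090 / 1.005252 = 5394.5 × 1.015755
F = 5,479.5

5,479.5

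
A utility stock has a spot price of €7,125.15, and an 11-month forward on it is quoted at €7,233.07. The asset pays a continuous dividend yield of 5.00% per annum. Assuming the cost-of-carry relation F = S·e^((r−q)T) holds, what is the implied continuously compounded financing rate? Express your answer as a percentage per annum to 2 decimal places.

From F = S·e^((r−q)T): (r − q) = ln(F/S)/T
ln(7233.07/7125.15) = ln(1.015146) = 0.015032
(r − q) = 0.015032 / (11/12) = 0.016399
r = ln(F/S)/T + q = 0.016399 + 0.0500 = 0.066399
r = 6.64%

6.64%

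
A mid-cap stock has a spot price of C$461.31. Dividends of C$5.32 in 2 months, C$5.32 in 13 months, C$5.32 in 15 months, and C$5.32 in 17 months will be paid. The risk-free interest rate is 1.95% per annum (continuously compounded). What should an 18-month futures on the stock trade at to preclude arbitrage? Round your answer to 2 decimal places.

C$453.50

PV(dividends) I = 5.32·e^(−0.0195·2/12) + 5.32·e^(−0.0195·13/12) + 5.32·e^(−0.0195·15/12) + 5.32·e^(−0.0195·17/12)
I = 5.3027 + 5.2088 + 5.1919 + 5.1750 = 20.8784
F = (S − I)·e^(rT) = (461.31 − 20.8784) · e^(0.0195·18/12)
= 440.4316 · e^0.029250 = 440.4316 × 1.029682 = C$453.50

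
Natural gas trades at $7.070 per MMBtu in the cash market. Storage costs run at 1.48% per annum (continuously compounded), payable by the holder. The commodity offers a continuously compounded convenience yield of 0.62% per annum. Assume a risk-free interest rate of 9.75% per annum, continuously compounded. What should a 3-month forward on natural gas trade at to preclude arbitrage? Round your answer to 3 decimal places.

Net carry = r + u − y = 0.0975 + 0.0148 − 0.0062 = 0.1061
F = S·e^((r+u−y)T) = 7.070 · e^(0.1061 × 3/12) = 7.070 · e^0.026525
= 7.070 × 1.026880 = $7.260 per MMBtu

$7.260 per MMBtu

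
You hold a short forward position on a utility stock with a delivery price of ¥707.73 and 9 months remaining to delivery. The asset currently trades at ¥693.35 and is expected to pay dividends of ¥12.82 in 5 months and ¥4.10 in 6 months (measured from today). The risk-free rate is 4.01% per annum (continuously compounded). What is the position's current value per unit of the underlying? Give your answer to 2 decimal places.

¥10.04

PV(remaining dividends) I = 12.82·e^(−0.0401·5/12) + 4.10·e^(−0.0401·6/12) = 16.6262
Current forward F = (S − I)·e^(rT) = (693.35 − 16.6262)·e^(0.0401·9/12) = 676.7238 × 1.030532 = 697.3855
Value (long) = (F − K)·e^(−rT) = (697.3855 − 707.73) × 0.970373 = -10.0380
Short position value = −(long value) = ¥10.04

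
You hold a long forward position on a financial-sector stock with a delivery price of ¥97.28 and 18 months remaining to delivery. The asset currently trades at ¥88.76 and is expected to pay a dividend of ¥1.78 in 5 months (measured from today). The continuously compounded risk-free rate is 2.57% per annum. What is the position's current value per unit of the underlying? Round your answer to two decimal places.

-¥6.60

PV(remaining dividends) I = 1.78·e^(−0.0257·5/12) = 1.7610
Current forward F = (S − I)·e^(rT) = (88.76 − 1.7610)·e^(0.0257·18/12) = 86.9990 × 1.039303 = 90.4183
Value (long) = (F − K)·e^(−rT) = (90.4183 − 97.28) × 0.962184 = -6.6022
Value = -¥6.60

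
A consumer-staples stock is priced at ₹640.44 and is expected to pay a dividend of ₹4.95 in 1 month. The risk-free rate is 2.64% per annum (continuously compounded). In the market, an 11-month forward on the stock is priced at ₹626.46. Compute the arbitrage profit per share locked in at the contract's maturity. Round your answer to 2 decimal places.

PV(dividends) I = 4.95·e^(−0.0264·1/12) = 4.9391
Fair forward F* = (S − I)·e^(rT) = (640.44 − 4.9391)·e^0.024200 = 635.5009 × 1.024495 = 651.0675
Market ₹626.46 < fair 651.0675: forward underpriced → reverse cash-and-carry (short the stock, invest proceeds at r, pay the dividends, go long the forward).
Profit at T = |F_mkt − F*| = |626.46 − 651.0675| = ₹24.61 per share

₹24.61 per share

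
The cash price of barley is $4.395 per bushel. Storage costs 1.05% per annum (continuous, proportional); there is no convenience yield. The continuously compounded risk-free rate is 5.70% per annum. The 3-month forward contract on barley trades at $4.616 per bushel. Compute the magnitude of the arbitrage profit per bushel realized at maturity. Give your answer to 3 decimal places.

Fair forward: F* = S·e^(carry·T), with carry = (r + u) = 0.0570 + 0.0105 = 0.0675
F* = 4.395 · e^(0.0675 × 3/12) = 4.395 · e^0.016875 = 4.395 × 1.017018 = $4.4698
Market $4.616 > fair $4.4698: forward overpriced → cash-and-carry (buy spot, short the forward).
At maturity, profit = |F_mkt − F*| = |4.616 − 4.4698| = $0.146 per bushel

$0.146 per bushel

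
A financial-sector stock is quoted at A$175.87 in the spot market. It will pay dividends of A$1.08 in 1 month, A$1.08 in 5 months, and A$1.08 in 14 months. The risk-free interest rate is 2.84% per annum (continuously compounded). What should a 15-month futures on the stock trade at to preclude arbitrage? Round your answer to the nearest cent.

PV(dividends) I = 1.08·e^(−0.0284·1/12) + 1.08·e^(−0.0284·5/12) + 1.08·e^(−0.0284·14/12)
I = 1.0774 + 1.0673 + 1.0448 = 3.1895
F = (S − I)·e^(rT) = (175.87 − 3.1895) · e^(0.0284·15/12)
= 172.6805 · e^0.035500 = 172.6805 × 1.036138 = A$178.92

A$178.92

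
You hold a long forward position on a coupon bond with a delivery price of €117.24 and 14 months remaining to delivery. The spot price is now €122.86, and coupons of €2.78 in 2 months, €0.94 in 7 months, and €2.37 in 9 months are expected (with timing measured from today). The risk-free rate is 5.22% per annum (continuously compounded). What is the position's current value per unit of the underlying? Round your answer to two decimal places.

€6.60

PV(remaining coupons) I = 2.78·e^(−0.0522·2/12) + 0.94·e^(−0.0522·7/12) + 2.37·e^(−0.0522·9/12) = 5.9467
Current forward F = (S − I)·e^(rT) = (122.86 − 5.9467)·e^(0.0522·14/12) = 116.9133 × 1.062793 = 124.2546
Value (long) = (F − K)·e^(−rT) = (124.2546 − 117.24) × 0.940917 = 6.6002
Value = €6.60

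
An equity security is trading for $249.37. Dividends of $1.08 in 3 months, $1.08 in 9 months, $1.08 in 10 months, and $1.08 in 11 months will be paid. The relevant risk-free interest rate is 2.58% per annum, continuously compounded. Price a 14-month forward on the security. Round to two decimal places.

$252.62

PV(dividends) I = 1.08·e^(−0.0258·3/12) + 1.08·e^(−0.0258·9/12) + 1.08·e^(−0.0258·10/12) + 1.08·e^(−0.0258·11/12)
I = 1.0731 + 1.0593 + 1.0570 + 1.0548 = 4.2442
F = (S − I)·e^(rT) = (249.37 − 4.2442) · e^(0.0258·14/12)
= 245.1258 · e^0.030100 = 245.1258 × 1.030558 = $252.62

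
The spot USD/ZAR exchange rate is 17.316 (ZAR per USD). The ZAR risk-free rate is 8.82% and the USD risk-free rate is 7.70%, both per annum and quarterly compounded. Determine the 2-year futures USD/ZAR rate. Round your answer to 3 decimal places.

17.700

By covered interest parity, F = S · (1+r_ZAR/4)^(4T) / (1+r_USD/4)^(4T)
= 17.316 × 1.190631 / 1.164785 = 17.316 × 1.022190
F = 17.700 ZAR per USD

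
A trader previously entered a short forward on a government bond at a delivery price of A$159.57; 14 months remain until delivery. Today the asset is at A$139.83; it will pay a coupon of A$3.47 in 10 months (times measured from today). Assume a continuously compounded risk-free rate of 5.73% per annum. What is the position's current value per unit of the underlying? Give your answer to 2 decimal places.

PV(remaining coupons) I = 3.47·e^(−0.0573·10/12) = 3.3082
Current forward F = (S − I)·e^(rT) = (139.83 − 3.3082)·e^(0.0573·14/12) = 136.5218 × 1.069135 = 145.9602
Value (long) = (F − K)·e^(−rT) = (145.9602 − 159.57) × 0.935335 = -12.7297
Short position value = −(long value) = A$12.73

A$12.73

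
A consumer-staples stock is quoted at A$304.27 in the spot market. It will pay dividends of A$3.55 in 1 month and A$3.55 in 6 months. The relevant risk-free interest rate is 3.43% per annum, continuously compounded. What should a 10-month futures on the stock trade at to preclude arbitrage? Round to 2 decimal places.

A$305.86

PV(dividends) I = 3.55·e^(−0.0343·1/12) + 3.55·e^(−0.0343·6/12)
I = 3.5399 + 3.4896 = 7.0295
F = (S − I)·e^(rT) = (304.27 − 7.0295) · e^(0.0343·10/12)
= 297.2405 · e^0.028583 = 297.2405 × 1.028995 = A$305.86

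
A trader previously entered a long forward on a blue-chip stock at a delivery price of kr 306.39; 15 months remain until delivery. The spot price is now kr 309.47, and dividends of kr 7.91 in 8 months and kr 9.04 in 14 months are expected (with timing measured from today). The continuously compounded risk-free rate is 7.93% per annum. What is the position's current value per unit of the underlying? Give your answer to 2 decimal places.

kr 16.25

PV(remaining dividends) I = 7.91·e^(−0.0793·8/12) + 9.04·e^(−0.0793·14/12) = 15.7439
Current forward F = (S − I)·e^(rT) = (309.47 − 15.7439)·e^(0.0793·15/12) = 293.7261 × 1.104204 = 324.3335
Value (long) = (F − K)·e^(−rT) = (324.3335 − 306.39) × 0.905629 = 16.2502
Value = kr 16.25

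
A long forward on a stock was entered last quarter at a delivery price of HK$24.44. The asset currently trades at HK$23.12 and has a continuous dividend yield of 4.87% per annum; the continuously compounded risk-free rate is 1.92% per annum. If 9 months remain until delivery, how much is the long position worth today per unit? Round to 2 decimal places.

Current fair forward for the remaining 9 months: F = S·e^((r − q)·T), (r − q) = 0.0192 − 0.0487 = -0.0295
F = 23.12 · e^(-0.0295 × 9/12) = 23.12 × 0.978118 = 22.6141
Value of long forward = (F − K)·e^(−rT) = (22.6141 − 24.44) · e^(−0.0192·9/12)
= -1.8259 × 0.985703 = -1.80

-HK$1.80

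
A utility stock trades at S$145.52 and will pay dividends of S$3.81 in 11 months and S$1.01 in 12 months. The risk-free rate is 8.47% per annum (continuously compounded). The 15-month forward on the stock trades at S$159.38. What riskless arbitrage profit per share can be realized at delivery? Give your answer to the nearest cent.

S$2.56 per share

PV(dividends) I = 3.81·e^(−0.0847·11/12) + 1.01·e^(−0.0847·12/12) = 4.4534
Fair forward F* = (S − I)·e^(rT) = (145.52 − 4.4534)·e^0.105875 = 141.0666 × 1.111683 = 156.8213
Market S$159.38 > fair 156.8213: forward overpriced → cash-and-carry (borrow at r, buy the stock and collect the dividends, short the forward).
Profit at T = |F_mkt − F*| = |159.38 − 156.8213| = S$2.56 per share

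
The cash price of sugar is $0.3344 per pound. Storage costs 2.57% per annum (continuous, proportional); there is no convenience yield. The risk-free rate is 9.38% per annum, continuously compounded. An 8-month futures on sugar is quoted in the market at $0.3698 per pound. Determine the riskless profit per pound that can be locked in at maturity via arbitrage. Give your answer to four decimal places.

Fair futures: F* = S·e^(carry·T), with carry = (r + u) = 0.0938 + 0.0257 = 0.1195
F* = 0.3344 · e^(0.1195 × 8/12) = 0.3344 · e^0.079667 = 0.3344 × 1.082926 = $0.3621
Market $0.3698 > fair $0.3621: forward overpriced → cash-and-carry (buy spot, short the forward).
At maturity, profit = |F_mkt − F*| = |0.3698 − 0.3621| = $0.0077 per pound

$0.0077 per pound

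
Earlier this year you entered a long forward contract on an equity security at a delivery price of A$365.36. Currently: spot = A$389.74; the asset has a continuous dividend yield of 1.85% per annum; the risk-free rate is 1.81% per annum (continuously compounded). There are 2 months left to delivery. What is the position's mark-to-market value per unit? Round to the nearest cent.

Current fair forward for the remaining 2 months: F = S·e^((r − q)·T), (r − q) = 0.0181 − 0.0185 = -0.0004
F = 389.74 · e^(-0.0004 × 2/12) = 389.74 × 0.999933 = 389.7139
Value of long forward = (F − K)·e^(−rT) = (389.7139 − 365.36) · e^(−0.0181·2/12)
= 24.3539 × 0.996988 = 24.28

A$24.28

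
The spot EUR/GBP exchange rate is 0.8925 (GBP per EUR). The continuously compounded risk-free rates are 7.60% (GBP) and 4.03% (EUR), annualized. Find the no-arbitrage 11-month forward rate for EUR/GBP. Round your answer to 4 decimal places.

0.9222

F = S·e^((r_GBP − r_EUR)T) = 0.8925 · e^((0.0760 − 0.0403) × 11/12)
= 0.8925 · e^0.032725 = 0.8925 × 1.033266
F = 0.9222 GBP per EUR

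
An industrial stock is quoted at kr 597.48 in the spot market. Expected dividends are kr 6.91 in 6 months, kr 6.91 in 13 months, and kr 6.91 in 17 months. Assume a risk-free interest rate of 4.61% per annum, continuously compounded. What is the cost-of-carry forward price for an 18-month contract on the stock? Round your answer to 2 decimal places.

PV(dividends) I = 6.91·e^(−0.0461·6/12) + 6.91·e^(−0.0461·13/12) + 6.91·e^(−0.0461·17/12)
I = 6.7525 + 6.5734 + 6.4731 = 19.7990
F = (S − I)·e^(rT) = (597.48 − 19.7990) · e^(0.0461·18/12)
= 577.6810 · e^0.069150 = 577.6810 × 1.071597 = kr 619.04

kr 619.04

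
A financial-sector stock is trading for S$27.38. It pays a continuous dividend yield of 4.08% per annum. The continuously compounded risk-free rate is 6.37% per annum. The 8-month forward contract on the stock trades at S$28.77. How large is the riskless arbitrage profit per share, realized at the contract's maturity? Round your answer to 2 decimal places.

S$0.97 per share

Fair forward: F* = S·e^(carry·T), with carry = (r − q) = 0.0637 − 0.0408 = 0.0229
F* = 27.38 · e^(0.0229 × 8/12) = 27.38 · e^0.015267 = 27.38 × 1.015384 = S$27.8012
Market S$28.77 > fair S$27.8012: forward overpriced → cash-and-carry (buy spot, short the forward).
At maturity, profit = |F_mkt − F*| = |28.77 − 27.8012| = S$0.97 per share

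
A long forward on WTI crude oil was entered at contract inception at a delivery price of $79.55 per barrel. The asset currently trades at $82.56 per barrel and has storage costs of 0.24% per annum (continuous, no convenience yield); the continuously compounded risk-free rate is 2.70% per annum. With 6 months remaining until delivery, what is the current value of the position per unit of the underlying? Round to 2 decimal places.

$4.18 per barrel

Current fair forward for the remaining 6 months: F = S·e^((r + u)·T), (r + u) = 0.0270 + 0.0024 = 0.0294
F = 82.56 · e^(0.0294 × 6/12) = 82.56 × 1.014809 = 83.7826
Value of long forward = (F − K)·e^(−rT) = (83.7826 − 79.55) · e^(−0.0270·6/12)
= 4.2326 × 0.986591 = 4.18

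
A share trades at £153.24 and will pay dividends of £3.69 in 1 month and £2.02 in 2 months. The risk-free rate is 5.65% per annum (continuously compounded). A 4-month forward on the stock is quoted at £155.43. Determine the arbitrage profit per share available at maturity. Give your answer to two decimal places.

PV(dividends) I = 3.69·e^(−0.0565·1/12) + 2.02·e^(−0.0565·2/12) = 5.6737
Fair forward F* = (S − I)·e^(rT) = (153.24 − 5.6737)·e^0.018833 = 147.5663 × 1.019011 = 150.3717
Market £155.43 > fair 150.3717: forward overpriced → cash-and-carry (borrow at r, buy the stock and collect the dividends, short the forward).
Profit at T = |F_mkt − F*| = |155.43 − 150.3717| = £5.06 per share

£5.06 per share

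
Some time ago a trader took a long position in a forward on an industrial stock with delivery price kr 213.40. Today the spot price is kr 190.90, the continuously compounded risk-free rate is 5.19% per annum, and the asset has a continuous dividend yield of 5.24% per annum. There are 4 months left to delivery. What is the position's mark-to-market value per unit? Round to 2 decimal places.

-kr 22.15

Current fair forward for the remaining 4 months: F = S·e^((r − q)·T), (r − q) = 0.0519 − 0.0524 = -0.0005
F = 190.90 · e^(-0.0005 × 4/12) = 190.90 × 0.999833 = 190.8681
Value of long forward = (F − K)·e^(−rT) = (190.8681 − 213.40) · e^(−0.0519·4/12)
= -22.5319 × 0.982849 = -22.15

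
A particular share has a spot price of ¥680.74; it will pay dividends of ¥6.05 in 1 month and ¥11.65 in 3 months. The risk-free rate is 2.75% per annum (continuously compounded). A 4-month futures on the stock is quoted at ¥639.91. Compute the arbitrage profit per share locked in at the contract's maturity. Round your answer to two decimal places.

PV(dividends) I = 6.05·e^(−0.0275·1/12) + 11.65·e^(−0.0275·3/12) = 17.6063
Fair futures F* = (S − I)·e^(rT) = (680.74 − 17.6063)·e^0.009167 = 663.1337 × 1.009209 = 669.2405
Market ¥639.91 < fair 669.2405: forward underpriced → reverse cash-and-carry (short the stock, invest proceeds at r, pay the dividends, go long the forward).
Profit at T = |F_mkt − F*| = |639.91 − 669.2405| = ¥29.33 per share

¥29.33 per share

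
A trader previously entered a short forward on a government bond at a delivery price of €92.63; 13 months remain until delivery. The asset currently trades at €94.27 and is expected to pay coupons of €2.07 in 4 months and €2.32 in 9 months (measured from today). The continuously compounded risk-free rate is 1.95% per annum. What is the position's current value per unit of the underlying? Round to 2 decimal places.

PV(remaining coupons) I = 2.07·e^(−0.0195·4/12) + 2.32·e^(−0.0195·9/12) = 4.3429
Current forward F = (S − I)·e^(rT) = (94.27 − 4.3429)·e^(0.0195·13/12) = 89.9271 × 1.021350 = 91.8470
Value (long) = (F − K)·e^(−rT) = (91.8470 − 92.63) × 0.979097 = -0.7666
Short position value = −(long value) = €0.77

€0.77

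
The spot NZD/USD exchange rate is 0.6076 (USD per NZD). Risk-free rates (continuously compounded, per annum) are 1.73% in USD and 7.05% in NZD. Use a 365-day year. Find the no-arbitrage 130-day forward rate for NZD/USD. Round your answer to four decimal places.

0.5962

F = S·e^((r_USD − r_NZD)T) = 0.6076 · e^((0.0173 − 0.0705) × 130/365)
= 0.6076 · e^-0.018948 = 0.6076 × 0.981230
F = 0.5962 USD per NZD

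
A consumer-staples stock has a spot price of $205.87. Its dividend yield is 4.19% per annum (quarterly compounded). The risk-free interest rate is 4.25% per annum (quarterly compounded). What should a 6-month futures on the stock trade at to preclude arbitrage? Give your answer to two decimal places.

$205.93

F = S · (1+r/4)^(4T) / (1+q/4)^(4T)
= 205.87 × 1.021363 / 1.021060 = 205.87 × 1.000297
F = $205.93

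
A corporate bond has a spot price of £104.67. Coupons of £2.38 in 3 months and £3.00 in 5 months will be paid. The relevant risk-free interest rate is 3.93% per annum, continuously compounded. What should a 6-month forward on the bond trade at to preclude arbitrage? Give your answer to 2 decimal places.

£101.33

PV(coupons) I = 2.38·e^(−0.0393·3/12) + 3.00·e^(−0.0393·5/12)
I = 2.3567 + 2.9513 = 5.3080
F = (S − I)·e^(rT) = (104.67 − 5.3080) · e^(0.0393·6/12)
= 99.3620 · e^0.019650 = 99.3620 × 1.019844 = £101.33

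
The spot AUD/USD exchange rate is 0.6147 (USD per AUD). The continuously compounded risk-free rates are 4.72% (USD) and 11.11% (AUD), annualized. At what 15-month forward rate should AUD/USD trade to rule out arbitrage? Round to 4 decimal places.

0.5675

F = S·e^((r_USD − r_AUD)T) = 0.6147 · e^((0.0472 − 0.1111) × 15/12)
= 0.6147 · e^-0.079875 = 0.6147 × 0.923232
F = 0.5675 USD per AUD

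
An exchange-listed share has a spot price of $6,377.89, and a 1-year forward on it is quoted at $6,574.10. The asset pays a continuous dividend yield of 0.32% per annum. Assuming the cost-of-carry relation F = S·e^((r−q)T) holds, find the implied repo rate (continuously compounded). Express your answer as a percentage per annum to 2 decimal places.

From F = S·e^((r−q)T): (r − q) = ln(F/S)/T
ln(6574.10/6377.89) = ln(1.030764) = 0.030300
(r − q) = 0.030300 / (1) = 0.030300
r = ln(F/S)/T + q = 0.030300 + 0.0032 = 0.033500
r = 3.35%

3.35%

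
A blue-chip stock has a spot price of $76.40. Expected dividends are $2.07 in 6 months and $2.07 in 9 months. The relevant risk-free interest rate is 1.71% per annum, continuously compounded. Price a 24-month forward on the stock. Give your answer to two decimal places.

$74.82

PV(dividends) I = 2.07·e^(−0.0171·6/12) + 2.07·e^(−0.0171·9/12)
I = 2.0524 + 2.0436 = 4.0960
F = (S − I)·e^(rT) = (76.40 − 4.0960) · e^(0.0171·24/12)
= 72.3040 · e^0.034200 = 72.3040 × 1.034792 = $74.82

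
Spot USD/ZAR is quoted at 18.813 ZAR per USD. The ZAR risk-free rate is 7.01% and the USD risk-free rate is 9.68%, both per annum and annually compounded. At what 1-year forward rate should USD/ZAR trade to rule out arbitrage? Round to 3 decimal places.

By covered interest parity, F = S · (1+r_ZAR)^T / (1+r_USD)^T
= 18.813 × 1.070100 / 1.096800 = 18.813 × 0.975656
F = 18.355 ZAR per USD

18.355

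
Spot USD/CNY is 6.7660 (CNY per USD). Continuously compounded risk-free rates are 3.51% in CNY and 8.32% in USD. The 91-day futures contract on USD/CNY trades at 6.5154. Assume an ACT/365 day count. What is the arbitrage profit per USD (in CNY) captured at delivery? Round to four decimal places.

0.1699 per USD (in CNY)

Fair futures: F* = S·e^(carry·T), with carry = (r_CNY − r_USD) = 0.0351 − 0.0832 = -0.0481
F* = 6.7660 · e^(-0.0481 × 91/365) = 6.7660 · e^-0.011992 = 6.7660 × 0.988080 = 6.6853
Market 6.5154 < fair 6.6853: forward underpriced → reverse cash-and-carry (short spot, go long the forward).
At maturity, profit = |F_mkt − F*| = |6.5154 − 6.6853| = 0.1699 per USD (in CNY)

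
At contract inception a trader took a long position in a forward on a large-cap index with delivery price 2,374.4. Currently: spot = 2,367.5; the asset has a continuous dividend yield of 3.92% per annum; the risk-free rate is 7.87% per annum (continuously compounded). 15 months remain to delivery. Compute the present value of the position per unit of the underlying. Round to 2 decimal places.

Current fair forward for the remaining 15 months: F = S·e^((r − q)·T), (r − q) = 0.0787 − 0.0392 = 0.0395
F = 2367.5 · e^(0.0395 × 15/12) = 2367.5 × 1.05061426 = 2487.3293
Value of long forward = (F − K)·e^(−rT) = (2487.3293 − 2374.4) · e^(−0.0787·15/12)
= 112.9293 × 0.90630897 = 102.35

102.35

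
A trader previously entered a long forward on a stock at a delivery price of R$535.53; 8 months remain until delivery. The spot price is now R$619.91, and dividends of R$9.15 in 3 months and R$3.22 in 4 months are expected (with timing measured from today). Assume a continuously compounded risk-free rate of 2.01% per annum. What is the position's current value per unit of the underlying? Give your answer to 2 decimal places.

PV(remaining dividends) I = 9.15·e^(−0.0201·3/12) + 3.22·e^(−0.0201·4/12) = 12.3026
Current forward F = (S − I)·e^(rT) = (619.91 − 12.3026)·e^(0.0201·8/12) = 607.6074 × 1.013490 = 615.8040
Value (long) = (F − K)·e^(−rT) = (615.8040 − 535.53) × 0.986689 = 79.2055
Value = R$79.21

R$79.21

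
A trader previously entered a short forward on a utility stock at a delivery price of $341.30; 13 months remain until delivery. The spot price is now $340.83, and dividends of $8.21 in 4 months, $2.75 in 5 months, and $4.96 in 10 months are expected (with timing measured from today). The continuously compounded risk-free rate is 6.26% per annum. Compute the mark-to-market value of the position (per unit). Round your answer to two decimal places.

PV(remaining dividends) I = 8.21·e^(−0.0626·4/12) + 2.75·e^(−0.0626·5/12) + 4.96·e^(−0.0626·10/12) = 15.4275
Current forward F = (S − I)·e^(rT) = (340.83 − 15.4275)·e^(0.0626·13/12) = 325.4025 × 1.070169 = 348.2357
Value (long) = (F − K)·e^(−rT) = (348.2357 − 341.30) × 0.934432 = 6.4809
Short position value = −(long value) = -$6.48

-$6.48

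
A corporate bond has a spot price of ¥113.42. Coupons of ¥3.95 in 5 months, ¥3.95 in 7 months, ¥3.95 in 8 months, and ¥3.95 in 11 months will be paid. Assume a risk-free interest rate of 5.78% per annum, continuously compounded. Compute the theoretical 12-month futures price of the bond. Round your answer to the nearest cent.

PV(coupons) I = 3.95·e^(−0.0578·5/12) + 3.95·e^(−0.0578·7/12) + 3.95·e^(−0.0578·8/12) + 3.95·e^(−0.0578·11/12)
I = 3.8560 + 3.8190 + 3.8007 + 3.7462 = 15.2219
F = (S − I)·e^(rT) = (113.42 − 15.2219) · e^(0.0578·12/12)
= 98.1981 · e^0.057800 = 98.1981 × 1.059503 = ¥104.04

¥104.04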